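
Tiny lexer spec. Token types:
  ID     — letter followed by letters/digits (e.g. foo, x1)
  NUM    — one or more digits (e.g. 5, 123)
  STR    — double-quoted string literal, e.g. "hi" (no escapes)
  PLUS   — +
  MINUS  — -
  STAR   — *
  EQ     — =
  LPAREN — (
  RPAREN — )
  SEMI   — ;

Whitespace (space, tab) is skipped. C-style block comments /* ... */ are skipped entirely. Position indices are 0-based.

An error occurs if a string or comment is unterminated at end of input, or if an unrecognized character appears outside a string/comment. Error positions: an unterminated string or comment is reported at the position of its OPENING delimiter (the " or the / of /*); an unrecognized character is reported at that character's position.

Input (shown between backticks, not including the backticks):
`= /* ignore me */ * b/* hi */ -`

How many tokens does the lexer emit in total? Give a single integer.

Answer: 4

Derivation:
pos=0: emit EQ '='
pos=2: enter COMMENT mode (saw '/*')
exit COMMENT mode (now at pos=17)
pos=18: emit STAR '*'
pos=20: emit ID 'b' (now at pos=21)
pos=21: enter COMMENT mode (saw '/*')
exit COMMENT mode (now at pos=29)
pos=30: emit MINUS '-'
DONE. 4 tokens: [EQ, STAR, ID, MINUS]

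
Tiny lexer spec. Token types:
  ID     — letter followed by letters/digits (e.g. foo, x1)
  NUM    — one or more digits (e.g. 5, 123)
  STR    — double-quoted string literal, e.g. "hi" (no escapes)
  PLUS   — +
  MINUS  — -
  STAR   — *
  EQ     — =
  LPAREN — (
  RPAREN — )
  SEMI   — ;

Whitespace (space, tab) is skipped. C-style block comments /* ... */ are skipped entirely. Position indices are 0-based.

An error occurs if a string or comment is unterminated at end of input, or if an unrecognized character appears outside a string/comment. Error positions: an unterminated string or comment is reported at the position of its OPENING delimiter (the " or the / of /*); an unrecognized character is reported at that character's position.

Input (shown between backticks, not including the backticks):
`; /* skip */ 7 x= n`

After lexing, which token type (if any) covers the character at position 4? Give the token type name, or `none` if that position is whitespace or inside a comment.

pos=0: emit SEMI ';'
pos=2: enter COMMENT mode (saw '/*')
exit COMMENT mode (now at pos=12)
pos=13: emit NUM '7' (now at pos=14)
pos=15: emit ID 'x' (now at pos=16)
pos=16: emit EQ '='
pos=18: emit ID 'n' (now at pos=19)
DONE. 5 tokens: [SEMI, NUM, ID, EQ, ID]
Position 4: char is ' ' -> none

Answer: none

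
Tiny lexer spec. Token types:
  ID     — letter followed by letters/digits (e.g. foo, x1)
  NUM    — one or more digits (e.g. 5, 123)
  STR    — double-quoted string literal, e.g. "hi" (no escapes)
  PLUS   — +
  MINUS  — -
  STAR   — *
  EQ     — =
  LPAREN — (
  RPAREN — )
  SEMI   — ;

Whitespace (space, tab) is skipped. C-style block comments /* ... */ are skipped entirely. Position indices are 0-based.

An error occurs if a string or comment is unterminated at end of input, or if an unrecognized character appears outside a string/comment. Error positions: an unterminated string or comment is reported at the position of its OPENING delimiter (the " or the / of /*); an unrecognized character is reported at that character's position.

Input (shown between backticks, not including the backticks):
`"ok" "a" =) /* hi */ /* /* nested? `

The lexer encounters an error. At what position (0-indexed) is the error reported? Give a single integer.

pos=0: enter STRING mode
pos=0: emit STR "ok" (now at pos=4)
pos=5: enter STRING mode
pos=5: emit STR "a" (now at pos=8)
pos=9: emit EQ '='
pos=10: emit RPAREN ')'
pos=12: enter COMMENT mode (saw '/*')
exit COMMENT mode (now at pos=20)
pos=21: enter COMMENT mode (saw '/*')
pos=21: ERROR — unterminated comment (reached EOF)

Answer: 21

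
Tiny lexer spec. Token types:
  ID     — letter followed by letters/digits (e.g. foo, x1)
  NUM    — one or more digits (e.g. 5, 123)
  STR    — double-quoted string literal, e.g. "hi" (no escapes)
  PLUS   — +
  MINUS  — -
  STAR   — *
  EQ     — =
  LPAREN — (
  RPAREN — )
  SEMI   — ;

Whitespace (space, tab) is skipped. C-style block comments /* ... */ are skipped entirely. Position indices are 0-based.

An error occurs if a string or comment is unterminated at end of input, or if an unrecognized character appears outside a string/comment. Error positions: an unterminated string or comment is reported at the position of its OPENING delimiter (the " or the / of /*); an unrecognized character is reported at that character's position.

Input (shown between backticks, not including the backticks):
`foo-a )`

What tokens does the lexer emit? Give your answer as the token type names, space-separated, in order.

pos=0: emit ID 'foo' (now at pos=3)
pos=3: emit MINUS '-'
pos=4: emit ID 'a' (now at pos=5)
pos=6: emit RPAREN ')'
DONE. 4 tokens: [ID, MINUS, ID, RPAREN]

Answer: ID MINUS ID RPAREN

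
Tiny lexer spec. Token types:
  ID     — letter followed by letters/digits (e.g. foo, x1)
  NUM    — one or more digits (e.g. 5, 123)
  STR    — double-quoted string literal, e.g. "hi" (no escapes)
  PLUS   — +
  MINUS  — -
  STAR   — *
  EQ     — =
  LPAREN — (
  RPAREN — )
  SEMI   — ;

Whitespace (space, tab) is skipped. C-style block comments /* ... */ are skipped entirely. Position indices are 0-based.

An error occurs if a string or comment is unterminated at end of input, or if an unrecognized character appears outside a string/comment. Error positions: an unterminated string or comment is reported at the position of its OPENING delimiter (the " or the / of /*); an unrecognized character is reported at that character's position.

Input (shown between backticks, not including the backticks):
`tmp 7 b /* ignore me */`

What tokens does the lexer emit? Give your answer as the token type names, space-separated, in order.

pos=0: emit ID 'tmp' (now at pos=3)
pos=4: emit NUM '7' (now at pos=5)
pos=6: emit ID 'b' (now at pos=7)
pos=8: enter COMMENT mode (saw '/*')
exit COMMENT mode (now at pos=23)
DONE. 3 tokens: [ID, NUM, ID]

Answer: ID NUM ID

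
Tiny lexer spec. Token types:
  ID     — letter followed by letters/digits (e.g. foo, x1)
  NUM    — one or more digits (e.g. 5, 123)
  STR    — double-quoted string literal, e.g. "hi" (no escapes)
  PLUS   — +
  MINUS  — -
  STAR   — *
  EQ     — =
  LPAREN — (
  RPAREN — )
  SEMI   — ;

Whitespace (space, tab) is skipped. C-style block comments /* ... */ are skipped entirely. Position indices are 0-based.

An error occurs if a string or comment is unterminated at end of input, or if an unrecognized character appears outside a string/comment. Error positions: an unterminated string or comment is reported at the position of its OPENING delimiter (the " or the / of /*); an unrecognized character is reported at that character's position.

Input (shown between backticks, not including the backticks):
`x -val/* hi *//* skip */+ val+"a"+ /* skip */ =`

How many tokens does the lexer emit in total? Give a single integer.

pos=0: emit ID 'x' (now at pos=1)
pos=2: emit MINUS '-'
pos=3: emit ID 'val' (now at pos=6)
pos=6: enter COMMENT mode (saw '/*')
exit COMMENT mode (now at pos=14)
pos=14: enter COMMENT mode (saw '/*')
exit COMMENT mode (now at pos=24)
pos=24: emit PLUS '+'
pos=26: emit ID 'val' (now at pos=29)
pos=29: emit PLUS '+'
pos=30: enter STRING mode
pos=30: emit STR "a" (now at pos=33)
pos=33: emit PLUS '+'
pos=35: enter COMMENT mode (saw '/*')
exit COMMENT mode (now at pos=45)
pos=46: emit EQ '='
DONE. 9 tokens: [ID, MINUS, ID, PLUS, ID, PLUS, STR, PLUS, EQ]

Answer: 9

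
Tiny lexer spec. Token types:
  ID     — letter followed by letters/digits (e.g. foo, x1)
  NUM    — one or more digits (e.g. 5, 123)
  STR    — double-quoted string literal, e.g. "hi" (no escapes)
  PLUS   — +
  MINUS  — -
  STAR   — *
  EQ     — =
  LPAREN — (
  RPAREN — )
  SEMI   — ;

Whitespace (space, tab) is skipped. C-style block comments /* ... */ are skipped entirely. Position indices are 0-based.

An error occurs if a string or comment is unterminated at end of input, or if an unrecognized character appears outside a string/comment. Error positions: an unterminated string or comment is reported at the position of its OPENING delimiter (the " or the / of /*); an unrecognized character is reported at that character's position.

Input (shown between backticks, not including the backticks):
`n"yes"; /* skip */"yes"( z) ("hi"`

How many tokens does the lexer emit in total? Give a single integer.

Answer: 9

Derivation:
pos=0: emit ID 'n' (now at pos=1)
pos=1: enter STRING mode
pos=1: emit STR "yes" (now at pos=6)
pos=6: emit SEMI ';'
pos=8: enter COMMENT mode (saw '/*')
exit COMMENT mode (now at pos=18)
pos=18: enter STRING mode
pos=18: emit STR "yes" (now at pos=23)
pos=23: emit LPAREN '('
pos=25: emit ID 'z' (now at pos=26)
pos=26: emit RPAREN ')'
pos=28: emit LPAREN '('
pos=29: enter STRING mode
pos=29: emit STR "hi" (now at pos=33)
DONE. 9 tokens: [ID, STR, SEMI, STR, LPAREN, ID, RPAREN, LPAREN, STR]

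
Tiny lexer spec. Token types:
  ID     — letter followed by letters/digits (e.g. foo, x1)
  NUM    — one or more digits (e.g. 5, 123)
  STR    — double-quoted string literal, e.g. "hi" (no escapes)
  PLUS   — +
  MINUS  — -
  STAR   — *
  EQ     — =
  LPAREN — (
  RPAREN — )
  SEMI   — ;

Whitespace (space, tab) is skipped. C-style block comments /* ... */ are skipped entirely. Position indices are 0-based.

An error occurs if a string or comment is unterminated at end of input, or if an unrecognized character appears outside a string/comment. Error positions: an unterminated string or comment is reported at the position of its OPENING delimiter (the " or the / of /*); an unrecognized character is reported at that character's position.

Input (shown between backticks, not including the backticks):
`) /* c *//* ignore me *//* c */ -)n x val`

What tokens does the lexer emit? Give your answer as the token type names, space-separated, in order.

pos=0: emit RPAREN ')'
pos=2: enter COMMENT mode (saw '/*')
exit COMMENT mode (now at pos=9)
pos=9: enter COMMENT mode (saw '/*')
exit COMMENT mode (now at pos=24)
pos=24: enter COMMENT mode (saw '/*')
exit COMMENT mode (now at pos=31)
pos=32: emit MINUS '-'
pos=33: emit RPAREN ')'
pos=34: emit ID 'n' (now at pos=35)
pos=36: emit ID 'x' (now at pos=37)
pos=38: emit ID 'val' (now at pos=41)
DONE. 6 tokens: [RPAREN, MINUS, RPAREN, ID, ID, ID]

Answer: RPAREN MINUS RPAREN ID ID ID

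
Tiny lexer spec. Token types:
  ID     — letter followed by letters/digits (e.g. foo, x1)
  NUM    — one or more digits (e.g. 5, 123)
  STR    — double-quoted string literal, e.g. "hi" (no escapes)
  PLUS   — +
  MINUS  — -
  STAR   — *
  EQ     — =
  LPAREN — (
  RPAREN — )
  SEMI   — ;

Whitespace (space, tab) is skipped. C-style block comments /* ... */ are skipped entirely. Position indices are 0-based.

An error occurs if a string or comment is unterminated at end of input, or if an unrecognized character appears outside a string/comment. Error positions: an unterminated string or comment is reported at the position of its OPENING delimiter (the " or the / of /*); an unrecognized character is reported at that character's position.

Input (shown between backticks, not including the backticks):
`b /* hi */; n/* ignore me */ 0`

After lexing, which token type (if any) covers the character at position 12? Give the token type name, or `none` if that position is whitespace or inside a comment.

Answer: ID

Derivation:
pos=0: emit ID 'b' (now at pos=1)
pos=2: enter COMMENT mode (saw '/*')
exit COMMENT mode (now at pos=10)
pos=10: emit SEMI ';'
pos=12: emit ID 'n' (now at pos=13)
pos=13: enter COMMENT mode (saw '/*')
exit COMMENT mode (now at pos=28)
pos=29: emit NUM '0' (now at pos=30)
DONE. 4 tokens: [ID, SEMI, ID, NUM]
Position 12: char is 'n' -> ID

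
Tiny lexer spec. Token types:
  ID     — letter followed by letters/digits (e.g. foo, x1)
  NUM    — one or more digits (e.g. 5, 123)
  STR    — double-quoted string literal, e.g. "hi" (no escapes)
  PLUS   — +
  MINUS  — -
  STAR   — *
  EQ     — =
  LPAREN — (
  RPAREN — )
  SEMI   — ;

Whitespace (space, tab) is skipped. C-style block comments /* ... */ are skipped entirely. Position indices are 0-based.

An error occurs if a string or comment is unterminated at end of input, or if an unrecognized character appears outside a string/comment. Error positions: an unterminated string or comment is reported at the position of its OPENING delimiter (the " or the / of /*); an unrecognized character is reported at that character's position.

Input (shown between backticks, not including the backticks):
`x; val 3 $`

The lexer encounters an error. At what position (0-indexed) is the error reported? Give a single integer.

Answer: 9

Derivation:
pos=0: emit ID 'x' (now at pos=1)
pos=1: emit SEMI ';'
pos=3: emit ID 'val' (now at pos=6)
pos=7: emit NUM '3' (now at pos=8)
pos=9: ERROR — unrecognized char '$'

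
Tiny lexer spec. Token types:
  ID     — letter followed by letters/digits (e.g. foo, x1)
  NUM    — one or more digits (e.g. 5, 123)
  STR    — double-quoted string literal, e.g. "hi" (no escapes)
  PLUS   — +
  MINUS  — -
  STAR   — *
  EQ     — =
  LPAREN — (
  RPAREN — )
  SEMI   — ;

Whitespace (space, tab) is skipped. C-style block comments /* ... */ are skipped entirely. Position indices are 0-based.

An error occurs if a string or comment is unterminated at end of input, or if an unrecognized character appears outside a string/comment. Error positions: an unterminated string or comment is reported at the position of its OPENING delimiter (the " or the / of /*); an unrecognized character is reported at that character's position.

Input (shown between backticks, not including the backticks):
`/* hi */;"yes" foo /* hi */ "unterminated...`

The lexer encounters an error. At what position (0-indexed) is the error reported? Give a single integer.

pos=0: enter COMMENT mode (saw '/*')
exit COMMENT mode (now at pos=8)
pos=8: emit SEMI ';'
pos=9: enter STRING mode
pos=9: emit STR "yes" (now at pos=14)
pos=15: emit ID 'foo' (now at pos=18)
pos=19: enter COMMENT mode (saw '/*')
exit COMMENT mode (now at pos=27)
pos=28: enter STRING mode
pos=28: ERROR — unterminated string

Answer: 28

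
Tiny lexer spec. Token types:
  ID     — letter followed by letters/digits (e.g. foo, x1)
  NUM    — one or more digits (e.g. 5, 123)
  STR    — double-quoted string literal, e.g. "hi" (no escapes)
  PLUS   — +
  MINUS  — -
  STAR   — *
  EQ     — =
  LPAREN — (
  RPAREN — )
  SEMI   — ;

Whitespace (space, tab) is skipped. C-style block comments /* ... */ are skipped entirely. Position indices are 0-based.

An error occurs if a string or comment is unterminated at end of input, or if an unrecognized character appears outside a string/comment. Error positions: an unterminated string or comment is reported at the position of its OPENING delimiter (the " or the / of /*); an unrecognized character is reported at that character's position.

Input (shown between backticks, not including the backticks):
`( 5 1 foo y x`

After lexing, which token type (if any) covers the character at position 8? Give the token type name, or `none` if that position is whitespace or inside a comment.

pos=0: emit LPAREN '('
pos=2: emit NUM '5' (now at pos=3)
pos=4: emit NUM '1' (now at pos=5)
pos=6: emit ID 'foo' (now at pos=9)
pos=10: emit ID 'y' (now at pos=11)
pos=12: emit ID 'x' (now at pos=13)
DONE. 6 tokens: [LPAREN, NUM, NUM, ID, ID, ID]
Position 8: char is 'o' -> ID

Answer: ID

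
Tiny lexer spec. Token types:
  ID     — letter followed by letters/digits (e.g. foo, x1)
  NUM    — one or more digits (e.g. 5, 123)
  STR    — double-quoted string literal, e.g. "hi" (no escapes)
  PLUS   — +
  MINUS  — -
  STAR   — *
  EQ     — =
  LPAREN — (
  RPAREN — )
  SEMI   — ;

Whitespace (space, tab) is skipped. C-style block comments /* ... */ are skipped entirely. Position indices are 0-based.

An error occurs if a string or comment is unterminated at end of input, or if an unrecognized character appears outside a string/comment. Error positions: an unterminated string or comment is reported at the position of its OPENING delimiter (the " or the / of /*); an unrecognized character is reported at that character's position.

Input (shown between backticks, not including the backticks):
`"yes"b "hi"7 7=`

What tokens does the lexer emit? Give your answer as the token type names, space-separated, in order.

pos=0: enter STRING mode
pos=0: emit STR "yes" (now at pos=5)
pos=5: emit ID 'b' (now at pos=6)
pos=7: enter STRING mode
pos=7: emit STR "hi" (now at pos=11)
pos=11: emit NUM '7' (now at pos=12)
pos=13: emit NUM '7' (now at pos=14)
pos=14: emit EQ '='
DONE. 6 tokens: [STR, ID, STR, NUM, NUM, EQ]

Answer: STR ID STR NUM NUM EQ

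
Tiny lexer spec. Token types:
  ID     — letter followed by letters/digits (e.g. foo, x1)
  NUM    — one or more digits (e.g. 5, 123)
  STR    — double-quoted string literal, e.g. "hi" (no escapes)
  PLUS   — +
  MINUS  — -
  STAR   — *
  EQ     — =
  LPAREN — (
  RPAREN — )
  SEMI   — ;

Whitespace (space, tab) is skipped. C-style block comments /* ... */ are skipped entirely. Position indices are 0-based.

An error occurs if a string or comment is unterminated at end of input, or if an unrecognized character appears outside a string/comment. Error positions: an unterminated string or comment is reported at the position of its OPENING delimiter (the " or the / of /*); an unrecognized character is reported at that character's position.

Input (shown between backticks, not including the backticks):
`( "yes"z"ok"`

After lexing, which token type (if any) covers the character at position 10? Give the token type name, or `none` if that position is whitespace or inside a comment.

Answer: STR

Derivation:
pos=0: emit LPAREN '('
pos=2: enter STRING mode
pos=2: emit STR "yes" (now at pos=7)
pos=7: emit ID 'z' (now at pos=8)
pos=8: enter STRING mode
pos=8: emit STR "ok" (now at pos=12)
DONE. 4 tokens: [LPAREN, STR, ID, STR]
Position 10: char is 'k' -> STR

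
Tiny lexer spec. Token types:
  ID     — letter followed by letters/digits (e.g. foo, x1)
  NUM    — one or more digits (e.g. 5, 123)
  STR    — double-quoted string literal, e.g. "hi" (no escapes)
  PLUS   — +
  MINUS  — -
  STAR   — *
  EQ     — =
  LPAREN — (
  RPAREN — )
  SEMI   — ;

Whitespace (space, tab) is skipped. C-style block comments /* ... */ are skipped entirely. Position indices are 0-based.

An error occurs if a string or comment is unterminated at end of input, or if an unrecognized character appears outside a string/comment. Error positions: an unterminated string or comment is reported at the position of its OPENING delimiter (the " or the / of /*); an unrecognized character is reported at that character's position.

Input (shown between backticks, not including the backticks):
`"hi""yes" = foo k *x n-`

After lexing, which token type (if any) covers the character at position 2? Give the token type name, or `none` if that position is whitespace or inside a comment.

pos=0: enter STRING mode
pos=0: emit STR "hi" (now at pos=4)
pos=4: enter STRING mode
pos=4: emit STR "yes" (now at pos=9)
pos=10: emit EQ '='
pos=12: emit ID 'foo' (now at pos=15)
pos=16: emit ID 'k' (now at pos=17)
pos=18: emit STAR '*'
pos=19: emit ID 'x' (now at pos=20)
pos=21: emit ID 'n' (now at pos=22)
pos=22: emit MINUS '-'
DONE. 9 tokens: [STR, STR, EQ, ID, ID, STAR, ID, ID, MINUS]
Position 2: char is 'i' -> STR

Answer: STR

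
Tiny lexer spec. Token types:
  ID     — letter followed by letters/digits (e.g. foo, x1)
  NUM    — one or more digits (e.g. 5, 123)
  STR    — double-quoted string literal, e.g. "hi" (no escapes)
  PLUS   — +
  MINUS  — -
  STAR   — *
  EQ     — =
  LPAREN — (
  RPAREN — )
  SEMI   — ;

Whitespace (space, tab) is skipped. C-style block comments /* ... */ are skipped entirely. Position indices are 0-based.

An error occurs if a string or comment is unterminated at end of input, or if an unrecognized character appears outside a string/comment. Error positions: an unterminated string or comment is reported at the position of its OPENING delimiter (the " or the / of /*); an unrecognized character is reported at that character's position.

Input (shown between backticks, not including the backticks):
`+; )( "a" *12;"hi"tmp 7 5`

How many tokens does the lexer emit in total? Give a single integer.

pos=0: emit PLUS '+'
pos=1: emit SEMI ';'
pos=3: emit RPAREN ')'
pos=4: emit LPAREN '('
pos=6: enter STRING mode
pos=6: emit STR "a" (now at pos=9)
pos=10: emit STAR '*'
pos=11: emit NUM '12' (now at pos=13)
pos=13: emit SEMI ';'
pos=14: enter STRING mode
pos=14: emit STR "hi" (now at pos=18)
pos=18: emit ID 'tmp' (now at pos=21)
pos=22: emit NUM '7' (now at pos=23)
pos=24: emit NUM '5' (now at pos=25)
DONE. 12 tokens: [PLUS, SEMI, RPAREN, LPAREN, STR, STAR, NUM, SEMI, STR, ID, NUM, NUM]

Answer: 12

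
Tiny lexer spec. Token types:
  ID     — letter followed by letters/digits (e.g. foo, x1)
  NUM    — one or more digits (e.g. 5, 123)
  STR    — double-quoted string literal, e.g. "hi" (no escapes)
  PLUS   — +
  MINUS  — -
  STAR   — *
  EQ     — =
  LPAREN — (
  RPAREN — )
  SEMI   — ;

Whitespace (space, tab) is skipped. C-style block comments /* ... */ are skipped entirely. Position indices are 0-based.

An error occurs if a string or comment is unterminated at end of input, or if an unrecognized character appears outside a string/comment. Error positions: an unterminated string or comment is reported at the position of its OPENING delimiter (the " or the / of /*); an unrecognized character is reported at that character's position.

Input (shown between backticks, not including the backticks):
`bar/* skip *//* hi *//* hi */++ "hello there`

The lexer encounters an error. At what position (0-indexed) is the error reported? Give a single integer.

pos=0: emit ID 'bar' (now at pos=3)
pos=3: enter COMMENT mode (saw '/*')
exit COMMENT mode (now at pos=13)
pos=13: enter COMMENT mode (saw '/*')
exit COMMENT mode (now at pos=21)
pos=21: enter COMMENT mode (saw '/*')
exit COMMENT mode (now at pos=29)
pos=29: emit PLUS '+'
pos=30: emit PLUS '+'
pos=32: enter STRING mode
pos=32: ERROR — unterminated string

Answer: 32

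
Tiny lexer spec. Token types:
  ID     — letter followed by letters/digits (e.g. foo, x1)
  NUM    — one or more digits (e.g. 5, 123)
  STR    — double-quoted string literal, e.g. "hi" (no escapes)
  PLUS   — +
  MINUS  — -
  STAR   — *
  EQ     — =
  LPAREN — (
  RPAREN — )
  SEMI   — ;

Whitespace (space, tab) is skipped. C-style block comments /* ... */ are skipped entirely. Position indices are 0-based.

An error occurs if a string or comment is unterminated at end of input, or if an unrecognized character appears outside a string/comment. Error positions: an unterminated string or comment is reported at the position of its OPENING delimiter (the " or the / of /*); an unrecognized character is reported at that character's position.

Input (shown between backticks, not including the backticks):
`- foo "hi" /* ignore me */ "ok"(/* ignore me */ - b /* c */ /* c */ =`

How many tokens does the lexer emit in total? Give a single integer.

pos=0: emit MINUS '-'
pos=2: emit ID 'foo' (now at pos=5)
pos=6: enter STRING mode
pos=6: emit STR "hi" (now at pos=10)
pos=11: enter COMMENT mode (saw '/*')
exit COMMENT mode (now at pos=26)
pos=27: enter STRING mode
pos=27: emit STR "ok" (now at pos=31)
pos=31: emit LPAREN '('
pos=32: enter COMMENT mode (saw '/*')
exit COMMENT mode (now at pos=47)
pos=48: emit MINUS '-'
pos=50: emit ID 'b' (now at pos=51)
pos=52: enter COMMENT mode (saw '/*')
exit COMMENT mode (now at pos=59)
pos=60: enter COMMENT mode (saw '/*')
exit COMMENT mode (now at pos=67)
pos=68: emit EQ '='
DONE. 8 tokens: [MINUS, ID, STR, STR, LPAREN, MINUS, ID, EQ]

Answer: 8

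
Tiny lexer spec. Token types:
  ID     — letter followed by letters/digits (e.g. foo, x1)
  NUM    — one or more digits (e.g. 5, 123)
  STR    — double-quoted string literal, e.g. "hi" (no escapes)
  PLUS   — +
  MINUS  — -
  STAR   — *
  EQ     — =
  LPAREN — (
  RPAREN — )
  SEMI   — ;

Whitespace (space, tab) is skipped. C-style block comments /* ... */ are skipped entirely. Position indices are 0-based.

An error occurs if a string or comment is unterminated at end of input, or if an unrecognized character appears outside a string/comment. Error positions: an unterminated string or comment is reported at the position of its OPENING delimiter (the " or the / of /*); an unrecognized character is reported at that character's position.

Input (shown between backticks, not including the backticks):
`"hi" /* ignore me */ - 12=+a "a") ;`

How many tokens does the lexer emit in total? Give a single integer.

pos=0: enter STRING mode
pos=0: emit STR "hi" (now at pos=4)
pos=5: enter COMMENT mode (saw '/*')
exit COMMENT mode (now at pos=20)
pos=21: emit MINUS '-'
pos=23: emit NUM '12' (now at pos=25)
pos=25: emit EQ '='
pos=26: emit PLUS '+'
pos=27: emit ID 'a' (now at pos=28)
pos=29: enter STRING mode
pos=29: emit STR "a" (now at pos=32)
pos=32: emit RPAREN ')'
pos=34: emit SEMI ';'
DONE. 9 tokens: [STR, MINUS, NUM, EQ, PLUS, ID, STR, RPAREN, SEMI]

Answer: 9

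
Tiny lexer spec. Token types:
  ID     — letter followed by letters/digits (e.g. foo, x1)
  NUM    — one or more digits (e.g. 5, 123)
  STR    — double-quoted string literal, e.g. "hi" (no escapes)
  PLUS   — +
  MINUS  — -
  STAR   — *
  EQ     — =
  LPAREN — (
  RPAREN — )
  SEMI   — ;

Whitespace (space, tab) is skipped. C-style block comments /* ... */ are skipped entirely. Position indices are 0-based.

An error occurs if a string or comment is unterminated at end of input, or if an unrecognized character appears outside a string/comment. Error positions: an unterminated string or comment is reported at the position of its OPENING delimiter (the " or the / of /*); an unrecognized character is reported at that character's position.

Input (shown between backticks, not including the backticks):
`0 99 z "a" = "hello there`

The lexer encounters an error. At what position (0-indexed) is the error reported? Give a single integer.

pos=0: emit NUM '0' (now at pos=1)
pos=2: emit NUM '99' (now at pos=4)
pos=5: emit ID 'z' (now at pos=6)
pos=7: enter STRING mode
pos=7: emit STR "a" (now at pos=10)
pos=11: emit EQ '='
pos=13: enter STRING mode
pos=13: ERROR — unterminated string

Answer: 13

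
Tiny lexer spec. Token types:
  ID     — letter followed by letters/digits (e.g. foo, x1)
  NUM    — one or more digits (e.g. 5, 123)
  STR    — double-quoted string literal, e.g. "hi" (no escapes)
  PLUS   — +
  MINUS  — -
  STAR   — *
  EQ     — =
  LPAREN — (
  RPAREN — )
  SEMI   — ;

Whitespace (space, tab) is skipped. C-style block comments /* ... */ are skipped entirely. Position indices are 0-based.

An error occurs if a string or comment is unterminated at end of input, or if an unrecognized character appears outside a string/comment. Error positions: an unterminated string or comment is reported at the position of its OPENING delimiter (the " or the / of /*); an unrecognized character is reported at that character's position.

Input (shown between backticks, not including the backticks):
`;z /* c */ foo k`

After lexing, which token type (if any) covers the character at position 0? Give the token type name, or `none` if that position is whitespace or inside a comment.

pos=0: emit SEMI ';'
pos=1: emit ID 'z' (now at pos=2)
pos=3: enter COMMENT mode (saw '/*')
exit COMMENT mode (now at pos=10)
pos=11: emit ID 'foo' (now at pos=14)
pos=15: emit ID 'k' (now at pos=16)
DONE. 4 tokens: [SEMI, ID, ID, ID]
Position 0: char is ';' -> SEMI

Answer: SEMI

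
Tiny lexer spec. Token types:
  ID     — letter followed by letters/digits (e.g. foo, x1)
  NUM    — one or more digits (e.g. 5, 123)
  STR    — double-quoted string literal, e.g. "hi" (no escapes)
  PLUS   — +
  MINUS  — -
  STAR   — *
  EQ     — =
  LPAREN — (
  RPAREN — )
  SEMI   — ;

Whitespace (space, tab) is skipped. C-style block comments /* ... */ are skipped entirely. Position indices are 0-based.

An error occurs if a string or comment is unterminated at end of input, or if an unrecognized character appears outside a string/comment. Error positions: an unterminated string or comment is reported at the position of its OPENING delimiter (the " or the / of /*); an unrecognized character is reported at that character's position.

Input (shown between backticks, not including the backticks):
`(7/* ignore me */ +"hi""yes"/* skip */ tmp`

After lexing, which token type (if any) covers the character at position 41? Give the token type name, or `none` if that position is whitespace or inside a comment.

pos=0: emit LPAREN '('
pos=1: emit NUM '7' (now at pos=2)
pos=2: enter COMMENT mode (saw '/*')
exit COMMENT mode (now at pos=17)
pos=18: emit PLUS '+'
pos=19: enter STRING mode
pos=19: emit STR "hi" (now at pos=23)
pos=23: enter STRING mode
pos=23: emit STR "yes" (now at pos=28)
pos=28: enter COMMENT mode (saw '/*')
exit COMMENT mode (now at pos=38)
pos=39: emit ID 'tmp' (now at pos=42)
DONE. 6 tokens: [LPAREN, NUM, PLUS, STR, STR, ID]
Position 41: char is 'p' -> ID

Answer: ID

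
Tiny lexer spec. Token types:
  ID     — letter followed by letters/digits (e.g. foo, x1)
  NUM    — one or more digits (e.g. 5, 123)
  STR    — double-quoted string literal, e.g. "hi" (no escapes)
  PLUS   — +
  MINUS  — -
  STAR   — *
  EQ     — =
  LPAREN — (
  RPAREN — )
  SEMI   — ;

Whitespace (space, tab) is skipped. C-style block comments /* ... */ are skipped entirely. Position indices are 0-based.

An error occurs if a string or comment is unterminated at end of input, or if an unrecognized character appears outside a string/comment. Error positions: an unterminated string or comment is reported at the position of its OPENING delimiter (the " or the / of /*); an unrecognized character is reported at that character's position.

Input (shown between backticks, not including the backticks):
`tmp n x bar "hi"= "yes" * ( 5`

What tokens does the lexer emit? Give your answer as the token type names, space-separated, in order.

pos=0: emit ID 'tmp' (now at pos=3)
pos=4: emit ID 'n' (now at pos=5)
pos=6: emit ID 'x' (now at pos=7)
pos=8: emit ID 'bar' (now at pos=11)
pos=12: enter STRING mode
pos=12: emit STR "hi" (now at pos=16)
pos=16: emit EQ '='
pos=18: enter STRING mode
pos=18: emit STR "yes" (now at pos=23)
pos=24: emit STAR '*'
pos=26: emit LPAREN '('
pos=28: emit NUM '5' (now at pos=29)
DONE. 10 tokens: [ID, ID, ID, ID, STR, EQ, STR, STAR, LPAREN, NUM]

Answer: ID ID ID ID STR EQ STR STAR LPAREN NUM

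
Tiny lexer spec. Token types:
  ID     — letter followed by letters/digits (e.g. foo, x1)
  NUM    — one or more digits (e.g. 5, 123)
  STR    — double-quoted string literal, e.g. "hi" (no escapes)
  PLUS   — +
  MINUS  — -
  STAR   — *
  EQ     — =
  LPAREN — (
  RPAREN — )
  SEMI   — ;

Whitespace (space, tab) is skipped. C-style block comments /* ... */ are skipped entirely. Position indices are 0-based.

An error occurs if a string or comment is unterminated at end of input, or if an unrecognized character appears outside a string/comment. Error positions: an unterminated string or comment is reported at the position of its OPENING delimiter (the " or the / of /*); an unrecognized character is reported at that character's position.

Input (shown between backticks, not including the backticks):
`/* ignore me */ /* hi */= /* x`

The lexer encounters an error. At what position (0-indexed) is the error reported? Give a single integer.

pos=0: enter COMMENT mode (saw '/*')
exit COMMENT mode (now at pos=15)
pos=16: enter COMMENT mode (saw '/*')
exit COMMENT mode (now at pos=24)
pos=24: emit EQ '='
pos=26: enter COMMENT mode (saw '/*')
pos=26: ERROR — unterminated comment (reached EOF)

Answer: 26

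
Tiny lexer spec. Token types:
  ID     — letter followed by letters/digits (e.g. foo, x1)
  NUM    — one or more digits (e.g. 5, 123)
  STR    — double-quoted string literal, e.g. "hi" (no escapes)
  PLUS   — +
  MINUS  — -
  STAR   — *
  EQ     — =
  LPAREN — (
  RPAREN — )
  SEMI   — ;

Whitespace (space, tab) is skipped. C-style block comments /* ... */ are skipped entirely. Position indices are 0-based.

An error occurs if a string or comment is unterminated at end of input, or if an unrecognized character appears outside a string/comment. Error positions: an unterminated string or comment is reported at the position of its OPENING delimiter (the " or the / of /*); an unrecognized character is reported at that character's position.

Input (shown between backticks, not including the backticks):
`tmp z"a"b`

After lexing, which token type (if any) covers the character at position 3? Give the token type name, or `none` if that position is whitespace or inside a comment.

pos=0: emit ID 'tmp' (now at pos=3)
pos=4: emit ID 'z' (now at pos=5)
pos=5: enter STRING mode
pos=5: emit STR "a" (now at pos=8)
pos=8: emit ID 'b' (now at pos=9)
DONE. 4 tokens: [ID, ID, STR, ID]
Position 3: char is ' ' -> none

Answer: none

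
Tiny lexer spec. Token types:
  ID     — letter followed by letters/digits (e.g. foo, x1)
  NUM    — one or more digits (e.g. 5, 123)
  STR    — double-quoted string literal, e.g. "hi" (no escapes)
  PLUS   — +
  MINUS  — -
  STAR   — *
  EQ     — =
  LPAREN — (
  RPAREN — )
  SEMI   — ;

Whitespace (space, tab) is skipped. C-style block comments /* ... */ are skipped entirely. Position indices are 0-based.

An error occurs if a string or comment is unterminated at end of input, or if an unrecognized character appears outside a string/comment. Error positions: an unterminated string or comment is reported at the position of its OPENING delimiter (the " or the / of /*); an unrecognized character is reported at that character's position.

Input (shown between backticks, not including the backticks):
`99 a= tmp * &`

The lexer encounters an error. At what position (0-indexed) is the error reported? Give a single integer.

pos=0: emit NUM '99' (now at pos=2)
pos=3: emit ID 'a' (now at pos=4)
pos=4: emit EQ '='
pos=6: emit ID 'tmp' (now at pos=9)
pos=10: emit STAR '*'
pos=12: ERROR — unrecognized char '&'

Answer: 12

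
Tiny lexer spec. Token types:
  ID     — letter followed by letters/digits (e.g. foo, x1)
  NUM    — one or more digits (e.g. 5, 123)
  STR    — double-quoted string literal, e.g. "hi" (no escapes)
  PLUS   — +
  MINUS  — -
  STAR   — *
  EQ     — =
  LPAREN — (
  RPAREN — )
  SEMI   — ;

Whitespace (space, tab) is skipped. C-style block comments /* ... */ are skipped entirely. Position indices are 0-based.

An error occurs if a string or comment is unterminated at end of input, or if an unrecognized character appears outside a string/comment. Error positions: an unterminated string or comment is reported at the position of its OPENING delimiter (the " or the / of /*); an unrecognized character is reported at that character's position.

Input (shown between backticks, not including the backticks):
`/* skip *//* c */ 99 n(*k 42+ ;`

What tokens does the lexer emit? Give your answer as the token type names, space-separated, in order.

Answer: NUM ID LPAREN STAR ID NUM PLUS SEMI

Derivation:
pos=0: enter COMMENT mode (saw '/*')
exit COMMENT mode (now at pos=10)
pos=10: enter COMMENT mode (saw '/*')
exit COMMENT mode (now at pos=17)
pos=18: emit NUM '99' (now at pos=20)
pos=21: emit ID 'n' (now at pos=22)
pos=22: emit LPAREN '('
pos=23: emit STAR '*'
pos=24: emit ID 'k' (now at pos=25)
pos=26: emit NUM '42' (now at pos=28)
pos=28: emit PLUS '+'
pos=30: emit SEMI ';'
DONE. 8 tokens: [NUM, ID, LPAREN, STAR, ID, NUM, PLUS, SEMI]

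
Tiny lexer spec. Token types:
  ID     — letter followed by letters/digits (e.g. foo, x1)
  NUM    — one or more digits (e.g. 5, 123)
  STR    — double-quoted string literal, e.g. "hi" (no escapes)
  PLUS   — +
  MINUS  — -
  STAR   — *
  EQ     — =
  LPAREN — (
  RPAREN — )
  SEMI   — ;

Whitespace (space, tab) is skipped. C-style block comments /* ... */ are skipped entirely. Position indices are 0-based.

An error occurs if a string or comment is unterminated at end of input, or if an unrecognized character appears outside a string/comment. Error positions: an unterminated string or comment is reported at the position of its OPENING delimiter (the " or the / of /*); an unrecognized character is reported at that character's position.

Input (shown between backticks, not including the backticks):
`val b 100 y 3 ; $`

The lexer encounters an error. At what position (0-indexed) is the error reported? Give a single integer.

pos=0: emit ID 'val' (now at pos=3)
pos=4: emit ID 'b' (now at pos=5)
pos=6: emit NUM '100' (now at pos=9)
pos=10: emit ID 'y' (now at pos=11)
pos=12: emit NUM '3' (now at pos=13)
pos=14: emit SEMI ';'
pos=16: ERROR — unrecognized char '$'

Answer: 16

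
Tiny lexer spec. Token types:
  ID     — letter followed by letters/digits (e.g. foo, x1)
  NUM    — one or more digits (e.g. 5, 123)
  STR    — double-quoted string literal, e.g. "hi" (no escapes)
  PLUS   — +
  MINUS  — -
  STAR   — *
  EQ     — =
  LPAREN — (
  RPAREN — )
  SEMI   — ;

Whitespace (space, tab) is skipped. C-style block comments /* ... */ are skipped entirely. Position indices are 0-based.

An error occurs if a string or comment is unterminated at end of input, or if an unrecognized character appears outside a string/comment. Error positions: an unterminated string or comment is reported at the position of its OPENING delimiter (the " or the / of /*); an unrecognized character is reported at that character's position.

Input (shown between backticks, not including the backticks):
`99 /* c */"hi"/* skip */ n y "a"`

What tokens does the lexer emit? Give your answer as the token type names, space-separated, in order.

Answer: NUM STR ID ID STR

Derivation:
pos=0: emit NUM '99' (now at pos=2)
pos=3: enter COMMENT mode (saw '/*')
exit COMMENT mode (now at pos=10)
pos=10: enter STRING mode
pos=10: emit STR "hi" (now at pos=14)
pos=14: enter COMMENT mode (saw '/*')
exit COMMENT mode (now at pos=24)
pos=25: emit ID 'n' (now at pos=26)
pos=27: emit ID 'y' (now at pos=28)
pos=29: enter STRING mode
pos=29: emit STR "a" (now at pos=32)
DONE. 5 tokens: [NUM, STR, ID, ID, STR]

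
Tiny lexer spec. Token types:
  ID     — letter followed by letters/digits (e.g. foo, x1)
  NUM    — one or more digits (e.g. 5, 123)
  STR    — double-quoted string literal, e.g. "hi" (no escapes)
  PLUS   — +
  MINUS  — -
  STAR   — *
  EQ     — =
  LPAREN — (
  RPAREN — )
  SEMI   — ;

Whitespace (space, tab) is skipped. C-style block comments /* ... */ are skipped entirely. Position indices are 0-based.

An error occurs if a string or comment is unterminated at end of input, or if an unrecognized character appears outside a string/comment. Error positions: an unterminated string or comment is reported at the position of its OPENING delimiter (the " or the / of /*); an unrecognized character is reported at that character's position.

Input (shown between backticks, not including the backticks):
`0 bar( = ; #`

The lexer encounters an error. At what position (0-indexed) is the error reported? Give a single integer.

pos=0: emit NUM '0' (now at pos=1)
pos=2: emit ID 'bar' (now at pos=5)
pos=5: emit LPAREN '('
pos=7: emit EQ '='
pos=9: emit SEMI ';'
pos=11: ERROR — unrecognized char '#'

Answer: 11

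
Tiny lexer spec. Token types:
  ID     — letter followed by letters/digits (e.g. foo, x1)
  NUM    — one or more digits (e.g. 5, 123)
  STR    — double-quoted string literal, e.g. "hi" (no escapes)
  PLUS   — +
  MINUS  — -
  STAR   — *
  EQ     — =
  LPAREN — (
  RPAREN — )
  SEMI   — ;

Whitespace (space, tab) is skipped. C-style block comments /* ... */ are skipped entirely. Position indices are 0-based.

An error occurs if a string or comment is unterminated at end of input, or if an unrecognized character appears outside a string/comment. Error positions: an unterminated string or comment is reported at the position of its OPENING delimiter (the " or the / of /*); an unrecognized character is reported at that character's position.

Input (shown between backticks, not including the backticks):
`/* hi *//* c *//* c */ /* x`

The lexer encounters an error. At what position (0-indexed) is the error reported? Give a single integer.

pos=0: enter COMMENT mode (saw '/*')
exit COMMENT mode (now at pos=8)
pos=8: enter COMMENT mode (saw '/*')
exit COMMENT mode (now at pos=15)
pos=15: enter COMMENT mode (saw '/*')
exit COMMENT mode (now at pos=22)
pos=23: enter COMMENT mode (saw '/*')
pos=23: ERROR — unterminated comment (reached EOF)

Answer: 23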